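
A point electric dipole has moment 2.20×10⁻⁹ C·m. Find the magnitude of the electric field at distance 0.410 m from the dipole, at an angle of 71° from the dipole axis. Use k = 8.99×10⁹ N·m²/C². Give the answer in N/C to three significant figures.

E ≈ 329 N/C

At angle θ the dipole field magnitude is E = (kp/r³)·√(1 + 3cos²θ).
kp/r³ = (8.99×10⁹)(2.20×10⁻⁹) / (0.410)³ = 287.0 N/C.
√(1 + 3cos²71°) = √(1 + 3·0.1060) = √1.3180 ≈ 1.1480.
E ≈ 287.0 × 1.148 = 329.4 N/C.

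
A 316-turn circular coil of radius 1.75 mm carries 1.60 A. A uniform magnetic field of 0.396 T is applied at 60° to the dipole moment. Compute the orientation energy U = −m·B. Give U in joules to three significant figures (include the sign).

U ≈ -9.63×10⁻⁴ J

m = NIA = NIπa² = 316·(1.60)·π·(0.00175)² = 0.004864 A·m².
U = −m·B = −mB cosθ.
U = −(0.004864)(0.396)·cos60° = -9.631×10⁻⁴ J.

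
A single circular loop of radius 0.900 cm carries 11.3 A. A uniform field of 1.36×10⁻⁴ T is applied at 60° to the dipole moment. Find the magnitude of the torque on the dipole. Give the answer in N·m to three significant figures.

Magnetic moment m = IA = Iπa² = (11.3)·π·(0.00900)² = 0.002875 A·m².
Torque on a magnetic dipole: τ = mB sinθ.
τ = (0.002875)(1.36×10⁻⁴)·sin60° = 3.386×10⁻⁷ N·m.

τ ≈ 3.39×10⁻⁷ N·m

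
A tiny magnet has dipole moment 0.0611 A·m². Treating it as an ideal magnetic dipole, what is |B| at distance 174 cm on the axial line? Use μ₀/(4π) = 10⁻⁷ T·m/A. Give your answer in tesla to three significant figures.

On axis B = (μ₀/4π)·2m/r³.
B = 2·(10⁻⁷)·(0.0611) / (1.74)³ = 2.320×10⁻⁹ T.

B ≈ 2.32×10⁻⁹ T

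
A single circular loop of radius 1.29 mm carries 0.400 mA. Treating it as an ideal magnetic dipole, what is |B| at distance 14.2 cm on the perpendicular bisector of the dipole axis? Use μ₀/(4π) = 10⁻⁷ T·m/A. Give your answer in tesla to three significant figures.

B ≈ 7.30×10⁻¹⁴ T

Magnetic moment m = IA = Iπa² = (4.00×10⁻⁴)·π·(0.00129)² = 2.091×10⁻⁹ A·m².
In the equatorial plane B = (μ₀/4π)·m/r³ (half the axial value).
B = (10⁻⁷)·(2.091×10⁻⁹) / (0.142)³ = 7.303×10⁻¹⁴ T.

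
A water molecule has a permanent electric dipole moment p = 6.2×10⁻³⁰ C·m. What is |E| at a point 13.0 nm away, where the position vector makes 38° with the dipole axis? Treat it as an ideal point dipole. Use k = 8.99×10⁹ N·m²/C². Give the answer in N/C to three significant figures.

E ≈ 4.29×10⁴ N/C

At angle θ the dipole field magnitude is E = (kp/r³)·√(1 + 3cos²θ).
kp/r³ = (8.99×10⁹)(6.20×10⁻³⁰) / (1.30×10⁻⁸)³ = 2.537×10⁴ N/C.
√(1 + 3cos²38°) = √(1 + 3·0.6210) = √2.8629 ≈ 1.6920.
E ≈ 2.537×10⁴ × 1.692 = 4.293×10⁴ N/C.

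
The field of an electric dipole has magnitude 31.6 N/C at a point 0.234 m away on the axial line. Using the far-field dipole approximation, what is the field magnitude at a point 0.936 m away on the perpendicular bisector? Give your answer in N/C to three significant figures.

Dipole fields scale as 1/r³ in the far field.
The axial field is twice the equatorial field at the same r, so the geometry factor is 1/2.
E₂ = E₁ · (1/2) · (r₁/r₂)³ = 31.6 · 0.5 · (0.234/0.936)³.
(r₁/r₂)³ = (0.25)³ = 0.01562.
E₂ ≈ 0.2469 N/C.

E ≈ 0.247 N/C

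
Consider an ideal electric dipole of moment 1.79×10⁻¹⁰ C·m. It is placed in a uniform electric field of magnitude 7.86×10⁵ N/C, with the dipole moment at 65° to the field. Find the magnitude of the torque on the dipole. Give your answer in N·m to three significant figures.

τ ≈ 1.28×10⁻⁴ N·m

Torque on an electric dipole: τ = pE sinθ.
τ = (1.79×10⁻¹⁰)(7.86×10⁵)·sin65° = 1.275×10⁻⁴ N·m.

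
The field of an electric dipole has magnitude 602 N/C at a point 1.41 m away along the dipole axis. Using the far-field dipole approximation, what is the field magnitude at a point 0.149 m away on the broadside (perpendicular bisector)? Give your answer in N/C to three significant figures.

Dipole fields scale as 1/r³ in the far field.
The axial field is twice the equatorial field at the same r, so the geometry factor is 1/2.
E₂ = E₁ · (1/2) · (r₁/r₂)³ = 602 · 0.5 · (1.41/0.149)³.
(r₁/r₂)³ = (9.463)³ = 847.4.
E₂ ≈ 2.551×10⁵ N/C.

E ≈ 2.55×10⁵ N/C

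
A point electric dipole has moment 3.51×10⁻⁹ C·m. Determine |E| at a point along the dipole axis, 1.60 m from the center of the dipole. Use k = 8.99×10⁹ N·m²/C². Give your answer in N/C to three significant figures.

On the dipole axis E = 2kp/r³.
E = 2·(8.99×10⁹)(3.51×10⁻⁹) / (1.60)³ = 15.41 N/C.

E ≈ 15.4 N/C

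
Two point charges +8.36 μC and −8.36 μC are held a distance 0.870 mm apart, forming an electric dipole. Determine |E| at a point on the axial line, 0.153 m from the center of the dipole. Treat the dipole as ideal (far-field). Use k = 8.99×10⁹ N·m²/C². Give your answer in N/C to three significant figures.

E ≈ 3.65×10⁴ N/C

Dipole moment p = qd = (8.36×10⁻⁶ C)(8.70×10⁻⁴ m) = 7.273×10⁻⁹ C·m.
On the dipole axis E = 2kp/r³.
E = 2·(8.99×10⁹)(7.273×10⁻⁹) / (0.153)³ = 3.651×10⁴ N/C.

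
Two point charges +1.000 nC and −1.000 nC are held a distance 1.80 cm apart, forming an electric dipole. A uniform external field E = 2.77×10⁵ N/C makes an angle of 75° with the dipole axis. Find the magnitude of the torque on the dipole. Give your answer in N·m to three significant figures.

τ ≈ 4.82×10⁻⁶ N·m

Dipole moment p = qd = (1.00×10⁻⁹ C)(0.0180 m) = 1.80×10⁻¹¹ C·m.
Torque on an electric dipole: τ = pE sinθ.
τ = (1.80×10⁻¹¹)(2.77×10⁵)·sin75° = 4.816×10⁻⁶ N·m.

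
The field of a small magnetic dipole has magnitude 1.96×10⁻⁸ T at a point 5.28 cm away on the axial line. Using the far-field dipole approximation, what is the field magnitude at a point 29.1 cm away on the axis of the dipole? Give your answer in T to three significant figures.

B ≈ 1.17×10⁻¹⁰ T

Dipole fields scale as 1/r³ in the far field; the geometry is the same at both points.
B₂ = B₁ · (r₁/r₂)³ = 1.96×10⁻⁸ · (5.28/29.1)³.
(r₁/r₂)³ = (0.1814)³ = 0.005973.
B₂ ≈ 1.171×10⁻¹⁰ T.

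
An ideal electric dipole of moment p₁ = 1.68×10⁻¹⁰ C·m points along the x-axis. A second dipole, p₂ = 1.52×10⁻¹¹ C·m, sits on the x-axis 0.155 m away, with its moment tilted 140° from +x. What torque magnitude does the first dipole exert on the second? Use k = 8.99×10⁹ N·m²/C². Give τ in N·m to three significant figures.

τ ≈ 7.93×10⁻⁹ N·m

The second dipole sits on the axis of the first, so the field there is axial: E₁ = 2kp₁/r³ along +x.
E₁ = 2(8.99×10⁹)(1.68×10⁻¹⁰)/(0.155)³ = 811.2 N/C.
Torque on the second dipole: τ = p₂ E₁ sinθ.
τ = (1.52×10⁻¹¹)(811.2)·sin140° = 7.925×10⁻⁹ N·m.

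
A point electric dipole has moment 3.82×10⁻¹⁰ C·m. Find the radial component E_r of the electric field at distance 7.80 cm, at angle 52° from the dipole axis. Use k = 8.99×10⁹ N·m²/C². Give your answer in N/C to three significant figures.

E_r ≈ 8910 N/C

For a dipole, E_r = (2kp cosθ)/r³.
kp/r³ = (8.99×10⁹)(3.82×10⁻¹⁰)/(0.0780)³ = 7237 N/C.
E_r = 2·7237·cos52° = 8911 N/C.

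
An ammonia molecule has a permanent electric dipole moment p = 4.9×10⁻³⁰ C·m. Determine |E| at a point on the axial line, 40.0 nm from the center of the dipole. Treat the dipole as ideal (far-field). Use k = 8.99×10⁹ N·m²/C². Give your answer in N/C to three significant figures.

On the dipole axis E = 2kp/r³.
E = 2·(8.99×10⁹)(4.90×10⁻³⁰) / (4.00×10⁻⁸)³ = 1377 N/C.

E ≈ 1380 N/C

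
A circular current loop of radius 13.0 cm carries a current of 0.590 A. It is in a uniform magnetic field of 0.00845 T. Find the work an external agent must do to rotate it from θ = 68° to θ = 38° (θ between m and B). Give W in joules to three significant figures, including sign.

W ≈ -1.09×10⁻⁴ J

Magnetic moment m = IA = Iπa² = (0.590)·π·(0.130)² = 0.03132 A·m².
W_ext = ΔU = −mB cosθ₂ + mB cosθ₁ = mB(cosθ₁ − cosθ₂).
W = (0.03132)(0.00845)·(cos68° − cos38°) = (2.647×10⁻⁴)·(-0.4134) = -1.094×10⁻⁴ J.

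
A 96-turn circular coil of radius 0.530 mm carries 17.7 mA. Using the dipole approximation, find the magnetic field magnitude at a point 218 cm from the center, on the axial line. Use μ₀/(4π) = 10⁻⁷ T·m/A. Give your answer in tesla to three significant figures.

m = NIA = NIπa² = 96·(0.0177)·π·(5.30×10⁻⁴)² = 1.499×10⁻⁶ A·m².
On axis B = (μ₀/4π)·2m/r³.
B = 2·(10⁻⁷)·(1.499×10⁻⁶) / (2.18)³ = 2.894×10⁻¹⁴ T.

B ≈ 2.89×10⁻¹⁴ T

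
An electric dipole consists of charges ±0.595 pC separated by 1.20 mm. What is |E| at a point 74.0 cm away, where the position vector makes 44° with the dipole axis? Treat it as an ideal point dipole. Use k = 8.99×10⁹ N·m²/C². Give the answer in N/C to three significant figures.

Dipole moment p = qd = (5.95×10⁻¹³ C)(0.00120 m) = 7.14×10⁻¹⁶ C·m.
At angle θ the dipole field magnitude is E = (kp/r³)·√(1 + 3cos²θ).
kp/r³ = (8.99×10⁹)(7.14×10⁻¹⁶) / (0.740)³ = 1.584×10⁻⁵ N/C.
√(1 + 3cos²44°) = √(1 + 3·0.5174) = √2.5523 ≈ 1.5976.
E ≈ 1.584×10⁻⁵ × 1.598 = 2.531×10⁻⁵ N/C.

E ≈ 2.53×10⁻⁵ N/C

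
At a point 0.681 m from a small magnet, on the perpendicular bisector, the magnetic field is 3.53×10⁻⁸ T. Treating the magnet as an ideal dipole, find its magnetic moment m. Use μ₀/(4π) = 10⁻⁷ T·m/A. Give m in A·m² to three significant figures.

In the equatorial plane B = (μ₀/4π)·m/r³, so m = Br³·4π/(μ₀).
m = (3.53×10⁻⁸)·(0.681)³ / (10⁻⁷) = 0.1115 A·m².

m ≈ 0.111 A·m²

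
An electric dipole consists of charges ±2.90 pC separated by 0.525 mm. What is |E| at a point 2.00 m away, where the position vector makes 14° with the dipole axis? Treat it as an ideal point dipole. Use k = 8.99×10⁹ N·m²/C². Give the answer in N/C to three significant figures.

Dipole moment p = qd = (2.90×10⁻¹² C)(5.25×10⁻⁴ m) = 1.523×10⁻¹⁵ C·m.
At angle θ the dipole field magnitude is E = (kp/r³)·√(1 + 3cos²θ).
kp/r³ = (8.99×10⁹)(1.523×10⁻¹⁵) / (2.00)³ = 1.711×10⁻⁶ N/C.
√(1 + 3cos²14°) = √(1 + 3·0.9415) = √3.8244 ≈ 1.9556.
E ≈ 1.711×10⁻⁶ × 1.956 = 3.347×10⁻⁶ N/C.

E ≈ 3.35×10⁻⁶ N/C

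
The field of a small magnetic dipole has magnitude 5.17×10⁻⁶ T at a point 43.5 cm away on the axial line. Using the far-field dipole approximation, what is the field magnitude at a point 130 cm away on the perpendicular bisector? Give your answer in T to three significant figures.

Dipole fields scale as 1/r³ in the far field.
The axial field is twice the equatorial field at the same r, so the geometry factor is 1/2.
B₂ = B₁ · (1/2) · (r₁/r₂)³ = 5.17×10⁻⁶ · 0.5 · (43.5/130)³.
(r₁/r₂)³ = (0.3346)³ = 0.03747.
B₂ ≈ 9.685×10⁻⁸ T.

B ≈ 9.68×10⁻⁸ T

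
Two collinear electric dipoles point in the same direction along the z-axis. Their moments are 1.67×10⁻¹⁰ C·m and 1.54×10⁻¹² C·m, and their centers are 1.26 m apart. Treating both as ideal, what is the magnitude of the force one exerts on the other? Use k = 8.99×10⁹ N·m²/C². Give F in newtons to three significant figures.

On-axis field of dipole 1 at distance r: E = 2kp₁/r³. Force on dipole 2 is F = p₂·dE/dr (gradient along axis).
dE/dr = −6kp₁/r⁴, so |F| = 6kp₁p₂/r⁴ (attractive for aligned moments).
F = 6(8.99×10⁹)(1.67×10⁻¹⁰)(1.54×10⁻¹²)/(1.26)⁴ = 5.504×10⁻¹² N.

F ≈ 5.50×10⁻¹² N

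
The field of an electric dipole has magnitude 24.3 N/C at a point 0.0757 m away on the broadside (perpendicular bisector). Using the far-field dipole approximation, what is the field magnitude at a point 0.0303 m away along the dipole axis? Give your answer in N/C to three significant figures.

Dipole fields scale as 1/r³ in the far field.
The axial field is twice the equatorial field at the same r, so the geometry factor is 2/1.
E₂ = E₁ · (2/1) · (r₁/r₂)³ = 24.3 · 2 · (0.0757/0.0303)³.
(r₁/r₂)³ = (2.498)³ = 15.59.
E₂ ≈ 757.9 N/C.

E ≈ 758 N/C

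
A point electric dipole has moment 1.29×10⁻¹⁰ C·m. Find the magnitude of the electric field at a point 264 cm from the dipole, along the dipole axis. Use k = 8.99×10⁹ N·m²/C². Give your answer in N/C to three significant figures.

On the dipole axis E = 2kp/r³.
E = 2·(8.99×10⁹)(1.29×10⁻¹⁰) / (2.64)³ = 0.1261 N/C.

E ≈ 0.126 N/C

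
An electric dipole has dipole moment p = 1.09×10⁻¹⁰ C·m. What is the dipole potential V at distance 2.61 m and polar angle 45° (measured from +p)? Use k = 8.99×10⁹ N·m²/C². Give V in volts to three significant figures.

V ≈ 0.102 V

The dipole potential is V = kp cosθ / r².
V = (8.99×10⁹)(1.09×10⁻¹⁰)·cos45° / (2.61)² = 0.1017 V.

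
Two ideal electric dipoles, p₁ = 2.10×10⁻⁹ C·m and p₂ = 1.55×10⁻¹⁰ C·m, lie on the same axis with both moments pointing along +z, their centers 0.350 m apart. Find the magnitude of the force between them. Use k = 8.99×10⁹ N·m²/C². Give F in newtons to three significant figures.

F ≈ 1.17×10⁻⁶ N

On-axis field of dipole 1 at distance r: E = 2kp₁/r³. Force on dipole 2 is F = p₂·dE/dr (gradient along axis).
dE/dr = −6kp₁/r⁴, so |F| = 6kp₁p₂/r⁴ (attractive for aligned moments).
F = 6(8.99×10⁹)(2.10×10⁻⁹)(1.55×10⁻¹⁰)/(0.350)⁴ = 1.170×10⁻⁶ N.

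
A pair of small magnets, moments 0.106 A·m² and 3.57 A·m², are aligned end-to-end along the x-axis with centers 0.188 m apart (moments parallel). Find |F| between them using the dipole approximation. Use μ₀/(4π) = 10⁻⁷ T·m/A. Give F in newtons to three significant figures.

On-axis B of dipole 1: B = (μ₀/4π)·2m₁/r³. Force on dipole 2: F = m₂·dB/dr.
dB/dr = −(μ₀/4π)·6m₁/r⁴, so |F| = (μ₀/4π)·6m₁m₂/r⁴.
F = 6(10⁻⁷)(0.106)(3.57)/(0.188)⁴ = 1.818×10⁻⁴ N.

F ≈ 1.82×10⁻⁴ N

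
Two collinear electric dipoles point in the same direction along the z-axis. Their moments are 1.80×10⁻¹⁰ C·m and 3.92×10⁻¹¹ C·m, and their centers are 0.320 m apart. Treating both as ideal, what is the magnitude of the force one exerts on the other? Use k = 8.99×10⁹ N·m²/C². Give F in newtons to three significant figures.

F ≈ 3.63×10⁻⁸ N

On-axis field of dipole 1 at distance r: E = 2kp₁/r³. Force on dipole 2 is F = p₂·dE/dr (gradient along axis).
dE/dr = −6kp₁/r⁴, so |F| = 6kp₁p₂/r⁴ (attractive for aligned moments).
F = 6(8.99×10⁹)(1.80×10⁻¹⁰)(3.92×10⁻¹¹)/(0.320)⁴ = 3.630×10⁻⁸ N.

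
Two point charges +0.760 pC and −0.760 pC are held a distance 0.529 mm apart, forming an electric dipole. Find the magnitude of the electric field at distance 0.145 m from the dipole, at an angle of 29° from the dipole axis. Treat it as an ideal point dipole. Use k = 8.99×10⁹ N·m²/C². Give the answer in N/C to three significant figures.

E ≈ 0.00215 N/C

Dipole moment p = qd = (7.60×10⁻¹³ C)(5.29×10⁻⁴ m) = 4.02×10⁻¹⁶ C·m.
At angle θ the dipole field magnitude is E = (kp/r³)·√(1 + 3cos²θ).
kp/r³ = (8.99×10⁹)(4.02×10⁻¹⁶) / (0.145)³ = 0.001185 N/C.
√(1 + 3cos²29°) = √(1 + 3·0.7650) = √3.2949 ≈ 1.8152.
E ≈ 0.001185 × 1.815 = 0.002152 N/C.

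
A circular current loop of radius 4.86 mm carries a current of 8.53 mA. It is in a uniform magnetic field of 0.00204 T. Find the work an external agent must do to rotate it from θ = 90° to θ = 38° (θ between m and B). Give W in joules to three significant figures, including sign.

Magnetic moment m = IA = Iπa² = (0.00853)·π·(0.00486)² = 6.33×10⁻⁷ A·m².
W_ext = ΔU = −mB cosθ₂ + mB cosθ₁ = mB(cosθ₁ − cosθ₂).
W = (6.33×10⁻⁷)(0.00204)·(cos90° − cos38°) = (1.291×10⁻⁹)·(-0.7880) = -1.018×10⁻⁹ J.

W ≈ -1.02×10⁻⁹ J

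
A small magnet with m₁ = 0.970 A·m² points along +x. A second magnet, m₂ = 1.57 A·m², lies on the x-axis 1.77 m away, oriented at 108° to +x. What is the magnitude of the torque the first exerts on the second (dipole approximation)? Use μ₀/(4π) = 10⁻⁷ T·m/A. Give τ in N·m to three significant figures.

Dipole B is on the axis of dipole A, so B₁ there is axial: B₁ = (μ₀/4π)·2m₁/r³ along +x.
B₁ = 2(10⁻⁷)(0.970)/(1.77)³ = 3.499×10⁻⁸ T.
τ = m₂ B₁ sinθ.
τ = (1.57)(3.499×10⁻⁸)·sin108° = 5.224×10⁻⁸ N·m.

τ ≈ 5.22×10⁻⁸ N·m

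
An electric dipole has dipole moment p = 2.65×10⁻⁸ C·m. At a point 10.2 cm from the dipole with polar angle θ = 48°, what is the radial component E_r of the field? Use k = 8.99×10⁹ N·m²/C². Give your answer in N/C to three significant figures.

For a dipole, E_r = (2kp cosθ)/r³.
kp/r³ = (8.99×10⁹)(2.65×10⁻⁸)/(0.102)³ = 2.245×10⁵ N/C.
E_r = 2·2.245×10⁵·cos48° = 3.004×10⁵ N/C.

E_r ≈ 3.00×10⁵ N/C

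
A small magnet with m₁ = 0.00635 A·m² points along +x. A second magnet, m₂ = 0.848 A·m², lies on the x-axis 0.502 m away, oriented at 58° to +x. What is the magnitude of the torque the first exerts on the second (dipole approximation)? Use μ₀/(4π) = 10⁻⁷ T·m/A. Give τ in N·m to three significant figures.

τ ≈ 7.22×10⁻⁹ N·m

Dipole B is on the axis of dipole A, so B₁ there is axial: B₁ = (μ₀/4π)·2m₁/r³ along +x.
B₁ = 2(10⁻⁷)(0.00635)/(0.502)³ = 1.004×10⁻⁸ T.
τ = m₂ B₁ sinθ.
τ = (0.848)(1.004×10⁻⁸)·sin58° = 7.220×10⁻⁹ N·m.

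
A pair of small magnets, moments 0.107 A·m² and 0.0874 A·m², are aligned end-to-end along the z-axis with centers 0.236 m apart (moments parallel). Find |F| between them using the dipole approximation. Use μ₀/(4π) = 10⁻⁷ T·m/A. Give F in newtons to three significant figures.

F ≈ 1.81×10⁻⁶ N

On-axis B of dipole 1: B = (μ₀/4π)·2m₁/r³. Force on dipole 2: F = m₂·dB/dr.
dB/dr = −(μ₀/4π)·6m₁/r⁴, so |F| = (μ₀/4π)·6m₁m₂/r⁴.
F = 6(10⁻⁷)(0.107)(0.0874)/(0.236)⁴ = 1.809×10⁻⁶ N.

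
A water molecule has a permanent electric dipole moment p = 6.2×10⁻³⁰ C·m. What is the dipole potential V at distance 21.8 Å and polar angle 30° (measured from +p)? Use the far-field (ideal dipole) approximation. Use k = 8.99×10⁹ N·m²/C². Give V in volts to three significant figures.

V ≈ 0.0102 V

The dipole potential is V = kp cosθ / r².
V = (8.99×10⁹)(6.20×10⁻³⁰)·cos30° / (2.18×10⁻⁹)² = 0.01016 V.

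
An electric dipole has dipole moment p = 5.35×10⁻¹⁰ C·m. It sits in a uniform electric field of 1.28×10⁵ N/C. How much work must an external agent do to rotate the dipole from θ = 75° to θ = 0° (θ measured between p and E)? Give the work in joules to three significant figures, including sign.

W_ext = ΔU = U(θ₂) − U(θ₁) = −pE cosθ₂ − (−pE cosθ₁) = pE(cosθ₁ − cosθ₂).
W = (5.35×10⁻¹⁰)(1.28×10⁵)·(cos75° − cos0°) = (6.848×10⁻⁵)·(-0.7412) = -5.076×10⁻⁵ J.

W ≈ -5.08×10⁻⁵ J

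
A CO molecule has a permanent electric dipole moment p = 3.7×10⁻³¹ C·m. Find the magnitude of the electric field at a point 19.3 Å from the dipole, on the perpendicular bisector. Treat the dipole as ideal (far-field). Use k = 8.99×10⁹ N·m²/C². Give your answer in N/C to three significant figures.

E ≈ 4.63×10⁵ N/C

In the equatorial plane E = kp/r³.
E = (8.99×10⁹)(3.70×10⁻³¹) / (1.93×10⁻⁹)³ = 4.627×10⁵ N/C.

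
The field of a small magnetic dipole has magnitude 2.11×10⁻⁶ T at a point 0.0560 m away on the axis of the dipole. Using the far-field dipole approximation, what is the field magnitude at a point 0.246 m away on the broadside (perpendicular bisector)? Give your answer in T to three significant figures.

B ≈ 1.24×10⁻⁸ T

Dipole fields scale as 1/r³ in the far field.
The axial field is twice the equatorial field at the same r, so the geometry factor is 1/2.
B₂ = B₁ · (1/2) · (r₁/r₂)³ = 2.11×10⁻⁶ · 0.5 · (0.0560/0.246)³.
(r₁/r₂)³ = (0.2276)³ = 0.0118.
B₂ ≈ 1.245×10⁻⁸ T.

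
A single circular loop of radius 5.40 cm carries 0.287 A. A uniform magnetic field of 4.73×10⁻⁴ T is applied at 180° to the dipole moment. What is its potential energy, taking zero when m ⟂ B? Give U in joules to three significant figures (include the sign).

U ≈ 1.24×10⁻⁶ J

Magnetic moment m = IA = Iπa² = (0.287)·π·(0.0540)² = 0.002629 A·m².
U = −m·B = −mB cosθ.
U = −(0.002629)(4.73×10⁻⁴)·cos180° = 1.244×10⁻⁶ J.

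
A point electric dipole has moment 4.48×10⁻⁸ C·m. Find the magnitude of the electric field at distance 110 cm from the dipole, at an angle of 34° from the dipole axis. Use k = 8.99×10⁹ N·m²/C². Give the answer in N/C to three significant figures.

E ≈ 529 N/C

At angle θ the dipole field magnitude is E = (kp/r³)·√(1 + 3cos²θ).
kp/r³ = (8.99×10⁹)(4.48×10⁻⁸) / (1.10)³ = 302.6 N/C.
√(1 + 3cos²34°) = √(1 + 3·0.6873) = √3.0619 ≈ 1.7498.
E ≈ 302.6 × 1.750 = 529.5 N/C.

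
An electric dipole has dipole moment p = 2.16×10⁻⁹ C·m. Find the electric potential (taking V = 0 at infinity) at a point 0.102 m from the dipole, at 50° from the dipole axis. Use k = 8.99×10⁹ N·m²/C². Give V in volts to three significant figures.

V ≈ 1200 V

The dipole potential is V = kp cosθ / r².
V = (8.99×10⁹)(2.16×10⁻⁹)·cos50° / (0.102)² = 1200 V.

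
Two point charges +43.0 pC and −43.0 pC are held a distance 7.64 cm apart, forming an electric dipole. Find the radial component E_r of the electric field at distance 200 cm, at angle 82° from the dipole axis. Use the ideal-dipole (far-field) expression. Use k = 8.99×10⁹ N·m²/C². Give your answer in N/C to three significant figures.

Dipole moment p = qd = (4.30×10⁻¹¹ C)(0.0764 m) = 3.285×10⁻¹² C·m.
For a dipole, E_r = (2kp cosθ)/r³.
kp/r³ = (8.99×10⁹)(3.285×10⁻¹²)/(2.00)³ = 0.003692 N/C.
E_r = 2·0.003692·cos82° = 0.001028 N/C.

E_r ≈ 0.00103 N/C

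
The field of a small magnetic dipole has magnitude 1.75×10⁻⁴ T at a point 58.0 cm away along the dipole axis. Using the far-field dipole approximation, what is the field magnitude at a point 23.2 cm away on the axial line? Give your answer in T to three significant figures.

Dipole fields scale as 1/r³ in the far field; the geometry is the same at both points.
B₂ = B₁ · (r₁/r₂)³ = 1.75×10⁻⁴ · (58.0/23.2)³.
(r₁/r₂)³ = (2.5)³ = 15.62.
B₂ ≈ 0.002734 T.

B ≈ 0.00273 T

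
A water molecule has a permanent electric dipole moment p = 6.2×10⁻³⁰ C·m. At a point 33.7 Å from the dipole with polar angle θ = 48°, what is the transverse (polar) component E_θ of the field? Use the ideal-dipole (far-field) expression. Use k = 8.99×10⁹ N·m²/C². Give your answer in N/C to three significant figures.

E_θ ≈ 1.08×10⁶ N/C

For a dipole, E_θ = (kp sinθ)/r³.
kp/r³ = (8.99×10⁹)(6.20×10⁻³⁰)/(3.37×10⁻⁹)³ = 1.456×10⁶ N/C.
E_θ = 1.456×10⁶·sin48° = 1.082×10⁶ N/C.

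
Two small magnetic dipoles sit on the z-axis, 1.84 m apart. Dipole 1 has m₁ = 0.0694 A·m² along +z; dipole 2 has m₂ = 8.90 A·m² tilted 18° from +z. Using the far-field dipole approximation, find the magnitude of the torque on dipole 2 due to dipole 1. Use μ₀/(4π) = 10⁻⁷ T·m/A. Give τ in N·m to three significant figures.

τ ≈ 6.13×10⁻⁹ N·m

Dipole B is on the axis of dipole A, so B₁ there is axial: B₁ = (μ₀/4π)·2m₁/r³ along +z.
B₁ = 2(10⁻⁷)(0.0694)/(1.84)³ = 2.228×10⁻⁹ T.
τ = m₂ B₁ sinθ.
τ = (8.90)(2.228×10⁻⁹)·sin18° = 6.128×10⁻⁹ N·m.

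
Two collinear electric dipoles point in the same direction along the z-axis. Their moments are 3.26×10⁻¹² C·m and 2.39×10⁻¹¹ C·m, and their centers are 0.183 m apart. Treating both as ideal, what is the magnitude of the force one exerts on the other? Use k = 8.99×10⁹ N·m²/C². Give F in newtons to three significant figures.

F ≈ 3.75×10⁻⁹ N

On-axis field of dipole 1 at distance r: E = 2kp₁/r³. Force on dipole 2 is F = p₂·dE/dr (gradient along axis).
dE/dr = −6kp₁/r⁴, so |F| = 6kp₁p₂/r⁴ (attractive for aligned moments).
F = 6(8.99×10⁹)(3.26×10⁻¹²)(2.39×10⁻¹¹)/(0.183)⁴ = 3.747×10⁻⁹ N.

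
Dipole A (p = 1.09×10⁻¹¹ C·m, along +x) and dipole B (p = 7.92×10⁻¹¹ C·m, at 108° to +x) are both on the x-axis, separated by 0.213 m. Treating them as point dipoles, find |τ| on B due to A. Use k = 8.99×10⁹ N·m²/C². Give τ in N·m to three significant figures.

The second dipole sits on the axis of the first, so the field there is axial: E₁ = 2kp₁/r³ along +x.
E₁ = 2(8.99×10⁹)(1.09×10⁻¹¹)/(0.213)³ = 20.28 N/C.
Torque on the second dipole: τ = p₂ E₁ sinθ.
τ = (7.92×10⁻¹¹)(20.28)·sin108° = 1.528×10⁻⁹ N·m.

τ ≈ 1.53×10⁻⁹ N·m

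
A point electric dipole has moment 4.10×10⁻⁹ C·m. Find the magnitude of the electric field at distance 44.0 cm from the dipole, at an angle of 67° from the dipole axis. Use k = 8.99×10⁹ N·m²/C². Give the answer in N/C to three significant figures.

E ≈ 522 N/C

At angle θ the dipole field magnitude is E = (kp/r³)·√(1 + 3cos²θ).
kp/r³ = (8.99×10⁹)(4.10×10⁻⁹) / (0.440)³ = 432.7 N/C.
√(1 + 3cos²67°) = √(1 + 3·0.1527) = √1.4580 ≈ 1.2075.
E ≈ 432.7 × 1.207 = 522.5 N/C.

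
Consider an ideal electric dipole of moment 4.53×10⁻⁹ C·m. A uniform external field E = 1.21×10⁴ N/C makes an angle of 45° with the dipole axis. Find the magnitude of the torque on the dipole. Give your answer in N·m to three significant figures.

τ ≈ 3.88×10⁻⁵ N·m

Torque on an electric dipole: τ = pE sinθ.
τ = (4.53×10⁻⁹)(1.21×10⁴)·sin45° = 3.876×10⁻⁵ N·m.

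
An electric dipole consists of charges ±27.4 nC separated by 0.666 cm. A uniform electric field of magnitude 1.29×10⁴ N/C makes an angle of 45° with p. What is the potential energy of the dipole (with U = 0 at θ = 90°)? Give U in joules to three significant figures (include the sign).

Dipole moment p = qd = (2.74×10⁻⁸ C)(0.00666 m) = 1.825×10⁻¹⁰ C·m.
U = −p·E = −pE cosθ.
U = −(1.825×10⁻¹⁰)(1.29×10⁴)·cos45° = -1.665×10⁻⁶ J.

U ≈ -1.66×10⁻⁶ J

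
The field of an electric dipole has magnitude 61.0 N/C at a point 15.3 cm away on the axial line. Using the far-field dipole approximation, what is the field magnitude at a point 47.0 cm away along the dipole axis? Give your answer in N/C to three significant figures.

Dipole fields scale as 1/r³ in the far field; the geometry is the same at both points.
E₂ = E₁ · (r₁/r₂)³ = 61.0 · (15.3/47.0)³.
(r₁/r₂)³ = (0.3255)³ = 0.0345.
E₂ ≈ 2.104 N/C.

E ≈ 2.10 N/C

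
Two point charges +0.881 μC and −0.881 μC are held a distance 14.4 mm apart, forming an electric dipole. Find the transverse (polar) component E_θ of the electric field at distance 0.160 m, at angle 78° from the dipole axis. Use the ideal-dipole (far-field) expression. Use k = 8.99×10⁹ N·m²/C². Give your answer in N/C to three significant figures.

Dipole moment p = qd = (8.81×10⁻⁷ C)(0.0144 m) = 1.269×10⁻⁸ C·m.
For a dipole, E_θ = (kp sinθ)/r³.
kp/r³ = (8.99×10⁹)(1.269×10⁻⁸)/(0.160)³ = 2.785×10⁴ N/C.
E_θ = 2.785×10⁴·sin78° = 2.724×10⁴ N/C.

E_θ ≈ 2.72×10⁴ N/C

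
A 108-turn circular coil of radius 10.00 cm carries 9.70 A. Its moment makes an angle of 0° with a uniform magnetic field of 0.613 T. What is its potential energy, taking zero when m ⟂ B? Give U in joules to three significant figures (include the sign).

m = NIA = NIπa² = 108·(9.70)·π·(0.100)² = 32.91 A·m².
U = −m·B = −mB cosθ.
U = −(32.91)(0.613)·cos0° = -20.17 J.

U ≈ -20.2 J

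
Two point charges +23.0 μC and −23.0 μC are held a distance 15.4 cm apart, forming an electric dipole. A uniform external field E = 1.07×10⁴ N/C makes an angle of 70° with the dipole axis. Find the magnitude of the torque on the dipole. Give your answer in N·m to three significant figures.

Dipole moment p = qd = (2.30×10⁻⁵ C)(0.154 m) = 3.542×10⁻⁶ C·m.
Torque on an electric dipole: τ = pE sinθ.
τ = (3.542×10⁻⁶)(1.07×10⁴)·sin70° = 0.03561 N·m.

τ ≈ 0.0356 N·m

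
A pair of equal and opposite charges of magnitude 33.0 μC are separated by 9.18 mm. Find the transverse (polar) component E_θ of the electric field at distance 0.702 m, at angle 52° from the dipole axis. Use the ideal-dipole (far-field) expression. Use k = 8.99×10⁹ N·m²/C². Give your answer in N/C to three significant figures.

E_θ ≈ 6200 N/C

Dipole moment p = qd = (3.30×10⁻⁵ C)(0.00918 m) = 3.029×10⁻⁷ C·m.
For a dipole, E_θ = (kp sinθ)/r³.
kp/r³ = (8.99×10⁹)(3.029×10⁻⁷)/(0.702)³ = 7871 N/C.
E_θ = 7871·sin52° = 6203 N/C.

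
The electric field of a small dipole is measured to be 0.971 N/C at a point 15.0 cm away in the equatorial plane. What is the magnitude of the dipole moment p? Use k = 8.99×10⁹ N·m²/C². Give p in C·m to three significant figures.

p ≈ 3.65×10⁻¹³ C·m

In the equatorial plane E = kp/r³, so p = Er³/(k).
p = (0.971)·(0.150)³ / (8.99×10⁹) = 3.645×10⁻¹³ C·m.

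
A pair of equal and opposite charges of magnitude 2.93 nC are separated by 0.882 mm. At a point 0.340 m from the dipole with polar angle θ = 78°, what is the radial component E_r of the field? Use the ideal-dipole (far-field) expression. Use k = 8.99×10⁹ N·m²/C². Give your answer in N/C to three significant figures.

Dipole moment p = qd = (2.93×10⁻⁹ C)(8.82×10⁻⁴ m) = 2.584×10⁻¹² C·m.
For a dipole, E_r = (2kp cosθ)/r³.
kp/r³ = (8.99×10⁹)(2.584×10⁻¹²)/(0.340)³ = 0.5910 N/C.
E_r = 2·0.5910·cos78° = 0.2458 N/C.

E_r ≈ 0.246 N/C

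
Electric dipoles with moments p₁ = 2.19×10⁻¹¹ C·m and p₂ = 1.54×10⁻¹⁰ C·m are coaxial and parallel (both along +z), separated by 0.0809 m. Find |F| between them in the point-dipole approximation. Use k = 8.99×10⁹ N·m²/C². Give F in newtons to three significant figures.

On-axis field of dipole 1 at distance r: E = 2kp₁/r³. Force on dipole 2 is F = p₂·dE/dr (gradient along axis).
dE/dr = −6kp₁/r⁴, so |F| = 6kp₁p₂/r⁴ (attractive for aligned moments).
F = 6(8.99×10⁹)(2.19×10⁻¹¹)(1.54×10⁻¹⁰)/(0.0809)⁴ = 4.247×10⁻⁶ N.

F ≈ 4.25×10⁻⁶ N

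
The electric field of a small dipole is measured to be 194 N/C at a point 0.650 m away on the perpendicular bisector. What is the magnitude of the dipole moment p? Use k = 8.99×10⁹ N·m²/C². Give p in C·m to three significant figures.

In the equatorial plane E = kp/r³, so p = Er³/(k).
p = (194)·(0.650)³ / (8.99×10⁹) = 5.926×10⁻⁹ C·m.

p ≈ 5.93×10⁻⁹ C·m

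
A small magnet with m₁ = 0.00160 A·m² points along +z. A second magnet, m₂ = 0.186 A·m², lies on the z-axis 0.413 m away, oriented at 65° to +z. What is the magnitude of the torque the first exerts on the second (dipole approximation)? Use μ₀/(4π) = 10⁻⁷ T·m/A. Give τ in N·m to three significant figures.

Dipole B is on the axis of dipole A, so B₁ there is axial: B₁ = (μ₀/4π)·2m₁/r³ along +z.
B₁ = 2(10⁻⁷)(0.00160)/(0.413)³ = 4.543×10⁻⁹ T.
τ = m₂ B₁ sinθ.
τ = (0.186)(4.543×10⁻⁹)·sin65° = 7.658×10⁻¹⁰ N·m.

τ ≈ 7.66×10⁻¹⁰ N·m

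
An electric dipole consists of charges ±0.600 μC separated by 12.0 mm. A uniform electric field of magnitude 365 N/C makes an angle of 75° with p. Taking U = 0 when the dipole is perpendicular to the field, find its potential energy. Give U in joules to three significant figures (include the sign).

U ≈ -6.80×10⁻⁷ J

Dipole moment p = qd = (6.00×10⁻⁷ C)(0.0120 m) = 7.20×10⁻⁹ C·m.
U = −p·E = −pE cosθ.
U = −(7.20×10⁻⁹)(365)·cos75° = -6.802×10⁻⁷ J.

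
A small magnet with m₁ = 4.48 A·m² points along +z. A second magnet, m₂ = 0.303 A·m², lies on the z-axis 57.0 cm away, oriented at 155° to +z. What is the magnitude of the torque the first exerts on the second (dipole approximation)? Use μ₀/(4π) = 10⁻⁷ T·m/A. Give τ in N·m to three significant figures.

τ ≈ 6.20×10⁻⁷ N·m

Dipole B is on the axis of dipole A, so B₁ there is axial: B₁ = (μ₀/4π)·2m₁/r³ along +z.
B₁ = 2(10⁻⁷)(4.48)/(0.570)³ = 4.838×10⁻⁶ T.
τ = m₂ B₁ sinθ.
τ = (0.303)(4.838×10⁻⁶)·sin155° = 6.195×10⁻⁷ N·m.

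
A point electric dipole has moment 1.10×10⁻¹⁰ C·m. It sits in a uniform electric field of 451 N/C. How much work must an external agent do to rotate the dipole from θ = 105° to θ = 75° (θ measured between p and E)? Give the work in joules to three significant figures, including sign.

W_ext = ΔU = U(θ₂) − U(θ₁) = −pE cosθ₂ − (−pE cosθ₁) = pE(cosθ₁ − cosθ₂).
W = (1.10×10⁻¹⁰)(451)·(cos105° − cos75°) = (4.961×10⁻⁸)·(-0.5176) = -2.568×10⁻⁸ J.

W ≈ -2.57×10⁻⁸ J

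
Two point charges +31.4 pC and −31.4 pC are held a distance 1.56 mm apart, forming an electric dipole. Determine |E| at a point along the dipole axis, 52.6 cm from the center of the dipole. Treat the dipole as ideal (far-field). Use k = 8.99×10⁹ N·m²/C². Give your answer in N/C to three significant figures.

E ≈ 0.00605 N/C

Dipole moment p = qd = (3.14×10⁻¹¹ C)(0.00156 m) = 4.898×10⁻¹⁴ C·m.
On the dipole axis E = 2kp/r³.
E = 2·(8.99×10⁹)(4.898×10⁻¹⁴) / (0.526)³ = 0.006051 N/C.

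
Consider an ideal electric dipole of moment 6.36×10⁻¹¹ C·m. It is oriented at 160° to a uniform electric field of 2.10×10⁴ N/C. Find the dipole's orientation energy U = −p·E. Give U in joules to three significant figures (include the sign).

U = −p·E = −pE cosθ.
U = −(6.36×10⁻¹¹)(2.10×10⁴)·cos160° = 1.255×10⁻⁶ J.

U ≈ 1.26×10⁻⁶ J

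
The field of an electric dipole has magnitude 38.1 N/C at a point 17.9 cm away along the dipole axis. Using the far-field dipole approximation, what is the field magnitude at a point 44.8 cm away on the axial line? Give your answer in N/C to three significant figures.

Dipole fields scale as 1/r³ in the far field; the geometry is the same at both points.
E₂ = E₁ · (r₁/r₂)³ = 38.1 · (17.9/44.8)³.
(r₁/r₂)³ = (0.3996)³ = 0.06379.
E₂ ≈ 2.430 N/C.

E ≈ 2.43 N/C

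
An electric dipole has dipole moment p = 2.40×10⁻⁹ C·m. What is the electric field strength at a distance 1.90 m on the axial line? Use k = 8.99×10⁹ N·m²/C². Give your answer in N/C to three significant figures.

On the dipole axis E = 2kp/r³.
E = 2·(8.99×10⁹)(2.40×10⁻⁹) / (1.90)³ = 6.291 N/C.

E ≈ 6.29 N/C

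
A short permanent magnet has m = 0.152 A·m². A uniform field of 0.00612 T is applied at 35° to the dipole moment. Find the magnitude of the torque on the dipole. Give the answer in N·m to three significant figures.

Torque on a magnetic dipole: τ = mB sinθ.
τ = (0.152)(0.00612)·sin35° = 5.336×10⁻⁴ N·m.

τ ≈ 5.34×10⁻⁴ N·m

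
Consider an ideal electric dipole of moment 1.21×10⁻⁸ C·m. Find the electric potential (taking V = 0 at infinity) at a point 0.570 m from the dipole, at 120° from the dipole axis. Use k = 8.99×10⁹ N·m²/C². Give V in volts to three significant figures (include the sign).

V ≈ -167 V

The dipole potential is V = kp cosθ / r².
V = (8.99×10⁹)(1.21×10⁻⁸)·cos120° / (0.570)² = -167.4 V.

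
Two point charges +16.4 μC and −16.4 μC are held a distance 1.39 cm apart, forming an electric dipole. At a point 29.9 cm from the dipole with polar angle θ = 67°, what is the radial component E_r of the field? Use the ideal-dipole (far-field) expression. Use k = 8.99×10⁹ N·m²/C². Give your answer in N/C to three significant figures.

E_r ≈ 5.99×10⁴ N/C

Dipole moment p = qd = (1.64×10⁻⁵ C)(0.0139 m) = 2.28×10⁻⁷ C·m.
For a dipole, E_r = (2kp cosθ)/r³.
kp/r³ = (8.99×10⁹)(2.28×10⁻⁷)/(0.299)³ = 7.668×10⁴ N/C.
E_r = 2·7.668×10⁴·cos67° = 5.992×10⁴ N/C.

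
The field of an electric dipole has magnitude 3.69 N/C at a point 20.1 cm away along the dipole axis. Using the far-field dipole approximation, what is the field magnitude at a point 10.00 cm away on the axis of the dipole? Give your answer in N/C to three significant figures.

Dipole fields scale as 1/r³ in the far field; the geometry is the same at both points.
E₂ = E₁ · (r₁/r₂)³ = 3.69 · (20.1/10.00)³.
(r₁/r₂)³ = (2.01)³ = 8.121.
E₂ ≈ 29.97 N/C.

E ≈ 30.0 N/C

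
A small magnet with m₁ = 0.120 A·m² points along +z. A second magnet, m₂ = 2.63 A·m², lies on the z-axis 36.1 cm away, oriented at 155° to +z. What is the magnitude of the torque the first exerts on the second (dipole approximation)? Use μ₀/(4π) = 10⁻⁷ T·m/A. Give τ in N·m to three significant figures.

Dipole B is on the axis of dipole A, so B₁ there is axial: B₁ = (μ₀/4π)·2m₁/r³ along +z.
B₁ = 2(10⁻⁷)(0.120)/(0.361)³ = 5.101×10⁻⁷ T.
τ = m₂ B₁ sinθ.
τ = (2.63)(5.101×10⁻⁷)·sin155° = 5.670×10⁻⁷ N·m.

τ ≈ 5.67×10⁻⁷ N·m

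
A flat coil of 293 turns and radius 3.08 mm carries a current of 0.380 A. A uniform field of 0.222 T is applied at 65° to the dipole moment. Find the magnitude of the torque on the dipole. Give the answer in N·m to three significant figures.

τ ≈ 6.68×10⁻⁴ N·m

m = NIA = NIπa² = 293·(0.380)·π·(0.00308)² = 0.003318 A·m².
Torque on a magnetic dipole: τ = mB sinθ.
τ = (0.003318)(0.222)·sin65° = 6.676×10⁻⁴ N·m.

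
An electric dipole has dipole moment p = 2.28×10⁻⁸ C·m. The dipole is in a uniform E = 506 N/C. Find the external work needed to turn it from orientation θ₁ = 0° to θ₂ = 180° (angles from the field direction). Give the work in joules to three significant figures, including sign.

W ≈ 2.31×10⁻⁵ J

W_ext = ΔU = U(θ₂) − U(θ₁) = −pE cosθ₂ − (−pE cosθ₁) = pE(cosθ₁ − cosθ₂).
W = (2.28×10⁻⁸)(506)·(cos0° − cos180°) = (1.154×10⁻⁵)·(+2.0000) = 2.307×10⁻⁵ J.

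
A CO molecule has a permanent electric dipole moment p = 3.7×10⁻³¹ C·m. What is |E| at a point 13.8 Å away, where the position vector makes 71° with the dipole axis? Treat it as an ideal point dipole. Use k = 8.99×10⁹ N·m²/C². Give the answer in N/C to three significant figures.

At angle θ the dipole field magnitude is E = (kp/r³)·√(1 + 3cos²θ).
kp/r³ = (8.99×10⁹)(3.70×10⁻³¹) / (1.38×10⁻⁹)³ = 1.266×10⁶ N/C.
√(1 + 3cos²71°) = √(1 + 3·0.1060) = √1.3180 ≈ 1.1480.
E ≈ 1.266×10⁶ × 1.148 = 1.453×10⁶ N/C.

E ≈ 1.45×10⁶ N/C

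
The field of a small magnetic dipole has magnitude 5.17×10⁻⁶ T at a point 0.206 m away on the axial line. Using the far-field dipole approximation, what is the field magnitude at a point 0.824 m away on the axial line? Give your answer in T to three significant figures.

Dipole fields scale as 1/r³ in the far field; the geometry is the same at both points.
B₂ = B₁ · (r₁/r₂)³ = 5.17×10⁻⁶ · (0.206/0.824)³.
(r₁/r₂)³ = (0.25)³ = 0.01562.
B₂ ≈ 8.078×10⁻⁸ T.

B ≈ 8.08×10⁻⁸ T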